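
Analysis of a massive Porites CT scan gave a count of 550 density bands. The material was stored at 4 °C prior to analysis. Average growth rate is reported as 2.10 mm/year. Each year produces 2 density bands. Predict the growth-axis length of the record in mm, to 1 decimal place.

577.5 mm

With 2 density bands per year, 550 / 2 = 275 years.
Predicted length = 2.10 mm/year × 275 years = 577.5 mm.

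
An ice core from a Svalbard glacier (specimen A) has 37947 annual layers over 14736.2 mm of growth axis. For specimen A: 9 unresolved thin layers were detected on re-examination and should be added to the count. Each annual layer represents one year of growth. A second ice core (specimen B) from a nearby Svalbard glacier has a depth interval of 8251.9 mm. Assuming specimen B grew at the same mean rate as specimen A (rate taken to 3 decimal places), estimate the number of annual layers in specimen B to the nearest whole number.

21268 annual layers

Specimen A: true annual layer count = 37947 + 9 = 37956.
A: 14736.2 mm over 37956 years gives 14736.2 / 37956 ≈ 0.388 mm/year.
For B, 8251.9 / 0.388 = 21267.78 years ≈ 21268 annual layers.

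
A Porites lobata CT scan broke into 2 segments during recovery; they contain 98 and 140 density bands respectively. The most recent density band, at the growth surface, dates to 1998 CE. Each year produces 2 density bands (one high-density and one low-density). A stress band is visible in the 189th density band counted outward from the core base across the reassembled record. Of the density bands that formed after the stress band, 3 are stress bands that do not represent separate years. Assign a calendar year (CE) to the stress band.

1975 CE

Total density bands = 98 + 140 = 238.
238 − 189 = 49 density bands lie beyond the stress band toward the growth surface.
Excluding 3 false density bands: 49 − 3 = 46.
With 2 density bands per year, 46 / 2 = 23 years.
1998 − 23 = 1975 CE.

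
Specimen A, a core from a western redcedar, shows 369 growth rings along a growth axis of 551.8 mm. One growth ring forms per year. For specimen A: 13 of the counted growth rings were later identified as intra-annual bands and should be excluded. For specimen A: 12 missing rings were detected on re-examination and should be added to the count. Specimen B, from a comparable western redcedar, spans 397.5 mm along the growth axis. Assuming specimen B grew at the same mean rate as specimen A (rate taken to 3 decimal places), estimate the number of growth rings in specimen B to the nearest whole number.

265 growth rings

Specimen A: adjusted count: 369 − 13 + 12 = 368 growth rings.
A: Extension rate ≈ 551.8 / 368 = 1.499 mm per year.
Specimen B: 397.5 mm / 1.499 mm per year = 265.18 years ≈ 265 growth rings.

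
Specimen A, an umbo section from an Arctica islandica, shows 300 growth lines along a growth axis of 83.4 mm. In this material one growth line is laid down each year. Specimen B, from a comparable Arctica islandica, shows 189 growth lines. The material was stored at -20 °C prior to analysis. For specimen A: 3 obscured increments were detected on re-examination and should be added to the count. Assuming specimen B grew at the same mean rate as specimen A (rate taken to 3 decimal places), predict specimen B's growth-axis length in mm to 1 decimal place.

52.0 mm

Specimen A: correcting the raw count gives 300 + 3 = 303 true growth lines.
A: Mean rate = 83.4 mm / 303 years ≈ 0.275 mm per year.
For B, 0.275 mm/year × 189 years = 52.0 mm.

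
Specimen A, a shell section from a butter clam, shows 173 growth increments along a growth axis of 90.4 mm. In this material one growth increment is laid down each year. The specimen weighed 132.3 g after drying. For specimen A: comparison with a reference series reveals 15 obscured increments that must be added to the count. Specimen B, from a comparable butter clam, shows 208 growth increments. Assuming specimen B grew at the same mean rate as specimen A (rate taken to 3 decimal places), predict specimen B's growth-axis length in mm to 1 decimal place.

Specimen A: true growth increment count = 173 + 15 = 188.
A: Mean rate = 90.4 mm / 188 years ≈ 0.481 mm/year.
Length of B = 0.481 × 208 = 100.0 mm.

100.0 mm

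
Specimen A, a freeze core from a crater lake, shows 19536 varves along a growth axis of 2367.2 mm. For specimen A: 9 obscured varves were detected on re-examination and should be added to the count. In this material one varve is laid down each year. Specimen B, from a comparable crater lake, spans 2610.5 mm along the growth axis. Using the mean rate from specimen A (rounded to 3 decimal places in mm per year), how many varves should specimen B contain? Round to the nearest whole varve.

Specimen A: adjusted count: 19536 + 9 = 19545 varves.
A: 2367.2 mm over 19545 years gives 2367.2 / 19545 ≈ 0.121 mm/year.
For B, 2610.5 / 0.121 = 21574.38 years ≈ 21574 varves.

21574 varves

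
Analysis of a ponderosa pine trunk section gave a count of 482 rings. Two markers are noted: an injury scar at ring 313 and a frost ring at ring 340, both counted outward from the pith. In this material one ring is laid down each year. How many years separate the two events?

27 years

340 − 313 = 27 rings lie between the two events.
At one ring per year, 27 years elapsed between them.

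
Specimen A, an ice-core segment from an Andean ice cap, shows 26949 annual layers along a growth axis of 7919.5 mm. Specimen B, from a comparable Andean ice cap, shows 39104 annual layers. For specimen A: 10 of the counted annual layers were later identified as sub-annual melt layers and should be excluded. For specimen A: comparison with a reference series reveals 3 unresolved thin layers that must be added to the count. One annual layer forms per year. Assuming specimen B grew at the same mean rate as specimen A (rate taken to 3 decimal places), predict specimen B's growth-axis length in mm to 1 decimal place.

11496.6 mm

Specimen A: after corrections the count is 26949 − 10 + 3 = 26942 annual layers.
A: Extension rate ≈ 7919.5 / 26942 = 0.294 mm per year.
Length of B = 0.294 × 39104 = 11496.6 mm.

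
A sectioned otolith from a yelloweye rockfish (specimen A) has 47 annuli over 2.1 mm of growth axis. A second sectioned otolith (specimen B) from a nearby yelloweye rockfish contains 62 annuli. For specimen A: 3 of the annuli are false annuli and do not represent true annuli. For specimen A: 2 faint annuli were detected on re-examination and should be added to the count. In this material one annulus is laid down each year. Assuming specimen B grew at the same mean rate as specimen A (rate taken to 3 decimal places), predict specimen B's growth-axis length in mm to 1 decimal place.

Specimen A: adjusted count: 47 − 3 + 2 = 46 annuli.
A: Extension rate ≈ 2.1 / 46 = 0.046 mm/yr.
B's length ≈ 0.046 × 62 = 2.9 mm.

2.9 mm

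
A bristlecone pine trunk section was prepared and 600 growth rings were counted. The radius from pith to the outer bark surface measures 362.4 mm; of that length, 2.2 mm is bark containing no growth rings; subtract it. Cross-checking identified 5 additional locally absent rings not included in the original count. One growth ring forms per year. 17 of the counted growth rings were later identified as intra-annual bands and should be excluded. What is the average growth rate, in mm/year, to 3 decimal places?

Correcting the raw count gives 600 − 17 + 5 = 588 true growth rings.
Net length = 362.4 − 2.2 = 360.2 mm.
Mean rate = 360.2 mm / 588 years ≈ 0.613 mm/year.

0.613 mm/year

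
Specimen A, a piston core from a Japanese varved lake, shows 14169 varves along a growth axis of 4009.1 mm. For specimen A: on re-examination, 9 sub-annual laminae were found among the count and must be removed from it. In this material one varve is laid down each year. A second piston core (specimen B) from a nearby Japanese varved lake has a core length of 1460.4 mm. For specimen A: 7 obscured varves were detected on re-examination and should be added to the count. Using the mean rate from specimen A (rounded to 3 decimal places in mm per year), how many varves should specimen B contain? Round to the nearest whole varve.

Specimen A: true varve count = 14169 − 9 + 7 = 14167.
A: Extension rate ≈ 4009.1 / 14167 = 0.283 mm/year.
B spans 1460.4 / 0.283 = 5160.42 years ≈ 5160 varves.

5160 varves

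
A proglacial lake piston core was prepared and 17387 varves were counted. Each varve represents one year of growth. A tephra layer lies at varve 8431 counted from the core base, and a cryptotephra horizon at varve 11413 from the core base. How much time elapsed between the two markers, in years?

2982 yr

Separation: 11413 − 8431 = 2982 varves.
One varve per year makes the interval 2982 years.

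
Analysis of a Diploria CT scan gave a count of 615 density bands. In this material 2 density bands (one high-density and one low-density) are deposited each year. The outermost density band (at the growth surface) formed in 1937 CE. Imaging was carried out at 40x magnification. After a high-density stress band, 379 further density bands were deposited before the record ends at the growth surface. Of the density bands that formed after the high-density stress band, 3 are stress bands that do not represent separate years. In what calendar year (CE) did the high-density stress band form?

1749 CE

There are 379 density bands younger than the high-density stress band.
Excluding 3 false density bands: 379 − 3 = 376.
376 density bands at 2 per year is 376 / 2 = 188 years.
1937 − 188 = 1749 CE.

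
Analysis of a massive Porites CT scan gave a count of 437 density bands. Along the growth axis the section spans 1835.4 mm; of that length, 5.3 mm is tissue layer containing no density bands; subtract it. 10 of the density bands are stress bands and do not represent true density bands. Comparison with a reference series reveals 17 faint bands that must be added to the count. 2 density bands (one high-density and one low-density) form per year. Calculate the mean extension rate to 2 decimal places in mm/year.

True density band count = 437 − 10 + 17 = 444.
Dividing by 2 density bands per year: 444 / 2 = 222 years.
The growth record spans 1835.4 − 5.3 = 1830.1 mm.
Mean rate = 1830.1 mm / 222 years ≈ 8.24 mm/year.

8.24 mm/year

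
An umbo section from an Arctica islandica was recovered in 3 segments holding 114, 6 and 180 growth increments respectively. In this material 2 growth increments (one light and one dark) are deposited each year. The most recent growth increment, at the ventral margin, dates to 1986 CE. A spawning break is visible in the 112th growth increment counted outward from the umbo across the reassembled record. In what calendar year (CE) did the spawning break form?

1892 CE

Total growth increments = 114 + 6 + 180 = 300.
The spawning break sits at growth increment 112 from the umbo, so 300 − 112 = 188 growth increments formed after it.
188 growth increments at 2 per year is 188 / 2 = 94 years.
1986 − 94 = 1892 CE.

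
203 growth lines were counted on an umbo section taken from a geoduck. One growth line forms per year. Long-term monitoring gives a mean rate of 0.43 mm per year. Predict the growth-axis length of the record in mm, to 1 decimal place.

87.3 mm

203 years of growth are recorded.
Predicted length = 0.43 mm/year × 203 years = 87.3 mm.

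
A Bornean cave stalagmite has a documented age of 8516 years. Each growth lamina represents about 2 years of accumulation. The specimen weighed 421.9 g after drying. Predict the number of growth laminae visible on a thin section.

One growth lamina every 2 years means 8516 / 2 = 4258 growth laminae.
So 4258 growth laminae should be present.

4258 growth laminae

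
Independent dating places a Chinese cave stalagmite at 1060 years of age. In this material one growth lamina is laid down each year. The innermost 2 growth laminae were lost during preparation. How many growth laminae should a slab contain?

Expected growth laminae over 1060 years: 1060.
Subtracting the 2 growth laminae not captured gives 1060 − 2 = 1058 growth laminae in the record.

1058 growth laminae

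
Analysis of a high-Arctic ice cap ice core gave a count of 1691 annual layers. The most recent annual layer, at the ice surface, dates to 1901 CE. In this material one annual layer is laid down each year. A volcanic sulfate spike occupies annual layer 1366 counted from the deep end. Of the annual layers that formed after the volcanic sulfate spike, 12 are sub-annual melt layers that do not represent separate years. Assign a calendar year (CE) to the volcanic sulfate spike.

The volcanic sulfate spike sits at annual layer 1366 from the deep end, so 1691 − 1366 = 325 annual layers formed after it.
325 − 12 false = 313 true annual layers after the volcanic sulfate spike.
1901 − 313 = 1588 CE.

1588 CE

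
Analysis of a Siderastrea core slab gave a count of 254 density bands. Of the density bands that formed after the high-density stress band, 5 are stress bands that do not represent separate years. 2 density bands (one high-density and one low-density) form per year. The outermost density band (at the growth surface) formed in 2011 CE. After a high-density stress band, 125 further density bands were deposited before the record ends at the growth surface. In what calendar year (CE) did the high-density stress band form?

1951 CE

125 density bands formed after the high-density stress band.
Excluding 5 false density bands: 125 − 5 = 120.
120 density bands at 2 per year is 120 / 2 = 60 years.
The density band at the growth surface is 2011 CE, so the high-density stress band dates to 2011 − 60 = 1951 CE.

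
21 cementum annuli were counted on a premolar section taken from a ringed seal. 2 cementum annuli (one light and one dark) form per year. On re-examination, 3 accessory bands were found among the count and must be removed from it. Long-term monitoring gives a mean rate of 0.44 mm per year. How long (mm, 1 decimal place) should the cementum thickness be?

True cementum annulus count = 21 − 3 = 18.
18 cementum annuli at 2 per year is 18 / 2 = 9 years.
Length ≈ 0.44 × 9 = 4.0 mm.

4.0 mm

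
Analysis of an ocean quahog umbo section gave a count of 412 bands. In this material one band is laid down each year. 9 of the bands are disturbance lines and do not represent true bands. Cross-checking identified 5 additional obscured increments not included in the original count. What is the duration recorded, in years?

408 years

True band count = 412 − 9 + 5 = 408.
One band per year makes the duration 408 years.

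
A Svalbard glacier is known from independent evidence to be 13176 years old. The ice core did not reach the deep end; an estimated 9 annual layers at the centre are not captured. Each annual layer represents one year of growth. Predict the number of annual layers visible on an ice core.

At one annual layer per year, 13176 years correspond to 13176 annual layers.
13176 − 9 missed = 13167 annual layers expected in the prepared section.

13167 annual layers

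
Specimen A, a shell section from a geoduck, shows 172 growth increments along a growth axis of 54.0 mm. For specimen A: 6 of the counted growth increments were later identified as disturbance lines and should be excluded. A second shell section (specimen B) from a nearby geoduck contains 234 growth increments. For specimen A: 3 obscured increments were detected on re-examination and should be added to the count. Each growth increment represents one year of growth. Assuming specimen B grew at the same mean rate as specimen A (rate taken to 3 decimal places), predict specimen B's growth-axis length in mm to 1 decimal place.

Specimen A: adjusted count: 172 − 6 + 3 = 169 growth increments.
A: Mean rate = 54.0 mm / 169 years ≈ 0.320 mm/yr.
B's length ≈ 0.320 × 234 = 74.9 mm.

74.9 mm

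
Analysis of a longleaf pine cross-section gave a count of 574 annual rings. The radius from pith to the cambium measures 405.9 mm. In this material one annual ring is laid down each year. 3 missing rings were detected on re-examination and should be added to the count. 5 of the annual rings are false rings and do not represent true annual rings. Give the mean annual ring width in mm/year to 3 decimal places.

0.710 mm/year

After corrections the count is 574 − 5 + 3 = 572 annual rings.
405.9 mm over 572 years gives 405.9 / 572 ≈ 0.710 mm/year.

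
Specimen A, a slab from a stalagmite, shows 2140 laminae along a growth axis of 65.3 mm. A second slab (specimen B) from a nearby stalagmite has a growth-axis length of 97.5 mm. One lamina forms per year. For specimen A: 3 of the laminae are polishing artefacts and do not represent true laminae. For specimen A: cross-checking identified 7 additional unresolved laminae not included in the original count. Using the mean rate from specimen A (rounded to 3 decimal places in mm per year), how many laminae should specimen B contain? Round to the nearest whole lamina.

Specimen A: after corrections the count is 2140 − 3 + 7 = 2144 laminae.
A: Mean rate = 65.3 mm / 2144 years ≈ 0.030 mm per year.
For B, 97.5 / 0.030 = 3250.00 years ≈ 3250 laminae.

3250 laminae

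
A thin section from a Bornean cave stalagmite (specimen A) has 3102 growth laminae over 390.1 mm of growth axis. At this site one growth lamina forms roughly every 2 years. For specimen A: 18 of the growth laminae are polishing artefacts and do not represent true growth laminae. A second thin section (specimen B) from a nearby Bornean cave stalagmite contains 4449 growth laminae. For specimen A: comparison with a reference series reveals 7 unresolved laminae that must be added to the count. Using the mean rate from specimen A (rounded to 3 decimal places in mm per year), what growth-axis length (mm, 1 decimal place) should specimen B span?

Specimen A: adjusted count: 3102 − 18 + 7 = 3091 growth laminae.
Specimen A: multiplying by 2 years per growth lamina: 3091 × 2 = 6182 years.
A: Extension rate ≈ 390.1 / 6182 = 0.063 mm per year.
Specimen B: 4449 growth laminae at 2 years each span 4449 × 2 = 8898 years. B's length ≈ 0.063 × 8898 = 560.6 mm.

560.6 mm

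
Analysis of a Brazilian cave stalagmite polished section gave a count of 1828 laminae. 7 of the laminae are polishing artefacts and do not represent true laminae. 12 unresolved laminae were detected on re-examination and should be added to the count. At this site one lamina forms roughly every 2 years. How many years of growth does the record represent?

Correcting the raw count gives 1828 − 7 + 12 = 1833 true laminae.
Multiplying by 2 years per lamina: 1833 × 2 = 3666 years.

3666 years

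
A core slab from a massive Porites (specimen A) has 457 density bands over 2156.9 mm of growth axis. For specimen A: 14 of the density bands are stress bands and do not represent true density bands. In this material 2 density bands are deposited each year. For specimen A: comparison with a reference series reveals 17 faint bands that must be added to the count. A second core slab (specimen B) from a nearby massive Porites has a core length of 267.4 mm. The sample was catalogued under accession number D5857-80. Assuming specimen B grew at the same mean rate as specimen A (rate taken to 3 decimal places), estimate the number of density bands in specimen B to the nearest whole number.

Specimen A: after corrections the count is 457 − 14 + 17 = 460 density bands.
Specimen A: with 2 density bands per year, 460 / 2 = 230 years.
A: Extension rate ≈ 2156.9 / 230 = 9.378 mm/year.
Specimen B: 267.4 mm / 9.378 mm per year = 28.51 years; at 2 density bands per year that is 28.51 × 2 ≈ 57 density bands.

57 density bands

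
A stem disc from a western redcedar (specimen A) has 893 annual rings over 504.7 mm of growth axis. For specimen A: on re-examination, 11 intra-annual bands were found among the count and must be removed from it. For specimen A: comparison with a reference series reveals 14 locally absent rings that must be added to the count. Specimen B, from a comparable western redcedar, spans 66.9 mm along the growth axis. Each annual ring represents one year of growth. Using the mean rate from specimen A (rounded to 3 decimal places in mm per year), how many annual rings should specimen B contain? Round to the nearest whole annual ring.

Specimen A: true annual ring count = 893 − 11 + 14 = 896.
A: Mean rate = 504.7 mm / 896 years ≈ 0.563 mm/year.
For B, 66.9 / 0.563 = 118.83 years ≈ 119 annual rings.

119 annual rings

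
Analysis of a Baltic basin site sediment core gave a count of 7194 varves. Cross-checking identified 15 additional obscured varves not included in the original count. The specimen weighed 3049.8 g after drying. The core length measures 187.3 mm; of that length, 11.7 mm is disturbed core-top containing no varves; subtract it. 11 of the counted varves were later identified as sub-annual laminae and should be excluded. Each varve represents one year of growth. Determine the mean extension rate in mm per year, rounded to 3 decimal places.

Correcting the raw count gives 7194 − 11 + 15 = 7198 true varves.
The growth record spans 187.3 − 11.7 = 175.6 mm.
Extension rate ≈ 175.6 / 7198 = 0.024 mm per year.

0.024 mm per year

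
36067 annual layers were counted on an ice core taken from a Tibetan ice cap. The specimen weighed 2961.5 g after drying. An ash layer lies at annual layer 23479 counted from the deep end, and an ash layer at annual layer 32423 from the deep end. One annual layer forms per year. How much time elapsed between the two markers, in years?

Separation: 32423 − 23479 = 8944 annual layers.
At one annual layer per year, 8944 years elapsed between them.

8944 yr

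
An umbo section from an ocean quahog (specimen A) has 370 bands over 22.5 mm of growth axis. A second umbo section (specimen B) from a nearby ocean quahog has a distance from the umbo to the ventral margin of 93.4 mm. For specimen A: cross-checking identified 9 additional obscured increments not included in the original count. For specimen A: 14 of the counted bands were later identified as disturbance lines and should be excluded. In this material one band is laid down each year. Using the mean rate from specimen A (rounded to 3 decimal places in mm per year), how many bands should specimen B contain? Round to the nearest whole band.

1506 bands

Specimen A: adjusted count: 370 − 14 + 9 = 365 bands.
A: 22.5 mm over 365 years gives 22.5 / 365 ≈ 0.062 mm per year.
Specimen B: 93.4 mm / 0.062 mm per year = 1506.45 years ≈ 1506 bands.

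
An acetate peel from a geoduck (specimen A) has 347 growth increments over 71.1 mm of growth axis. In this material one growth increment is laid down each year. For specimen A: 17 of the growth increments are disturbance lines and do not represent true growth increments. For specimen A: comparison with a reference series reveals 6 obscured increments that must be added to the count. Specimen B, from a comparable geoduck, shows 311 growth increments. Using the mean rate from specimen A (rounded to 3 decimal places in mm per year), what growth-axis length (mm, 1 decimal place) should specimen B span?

Specimen A: correcting the raw count gives 347 − 17 + 6 = 336 true growth increments.
A: Extension rate ≈ 71.1 / 336 = 0.212 mm/year.
Length of B = 0.212 × 311 = 65.9 mm.

65.9 mm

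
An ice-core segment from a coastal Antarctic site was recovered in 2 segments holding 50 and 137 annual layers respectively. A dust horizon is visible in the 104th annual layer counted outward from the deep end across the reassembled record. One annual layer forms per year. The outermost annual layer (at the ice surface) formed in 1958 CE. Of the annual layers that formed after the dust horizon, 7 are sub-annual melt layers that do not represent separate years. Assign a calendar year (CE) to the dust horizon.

1882 CE

Total annual layers = 50 + 137 = 187.
Between annual layer 104 and the ice surface there are 187 − 104 = 83 annual layers.
Removing the 7 false annual layers leaves 83 − 7 = 76 true annual layers beyond the dust horizon.
The annual layer at the ice surface is 1958 CE, so the dust horizon dates to 1958 − 76 = 1882 CE.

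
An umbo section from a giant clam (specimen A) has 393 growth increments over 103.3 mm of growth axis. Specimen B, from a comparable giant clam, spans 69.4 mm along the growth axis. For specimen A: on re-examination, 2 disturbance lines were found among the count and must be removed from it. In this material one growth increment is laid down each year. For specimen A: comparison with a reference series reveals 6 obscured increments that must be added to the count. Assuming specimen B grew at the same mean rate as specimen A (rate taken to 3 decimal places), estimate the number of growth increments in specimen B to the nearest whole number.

267 growth increments

Specimen A: adjusted count: 393 − 2 + 6 = 397 growth increments.
A: Extension rate ≈ 103.3 / 397 = 0.260 mm/yr.
For B, 69.4 / 0.260 = 266.92 years ≈ 267 growth increments.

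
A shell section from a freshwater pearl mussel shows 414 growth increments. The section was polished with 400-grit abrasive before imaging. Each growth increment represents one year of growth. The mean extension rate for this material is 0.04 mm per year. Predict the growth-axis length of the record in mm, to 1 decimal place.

16.6 mm

The record spans 414 years at 0.04 mm per year.
414 years at 0.04 mm/year gives 0.04 × 414 = 16.6 mm.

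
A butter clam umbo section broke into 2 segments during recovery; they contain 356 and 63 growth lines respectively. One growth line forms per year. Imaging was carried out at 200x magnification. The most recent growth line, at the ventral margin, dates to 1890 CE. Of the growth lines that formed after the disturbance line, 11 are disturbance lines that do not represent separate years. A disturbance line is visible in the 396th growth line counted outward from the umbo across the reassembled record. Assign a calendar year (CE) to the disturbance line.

Total growth lines = 356 + 63 = 419.
The disturbance line sits at growth line 396 from the umbo, so 419 − 396 = 23 growth lines formed after it.
23 − 11 false = 12 true growth lines after the disturbance line.
Counting back 12 years from 1890 CE places the disturbance line in 1890 − 12 = 1878 CE.

1878 CE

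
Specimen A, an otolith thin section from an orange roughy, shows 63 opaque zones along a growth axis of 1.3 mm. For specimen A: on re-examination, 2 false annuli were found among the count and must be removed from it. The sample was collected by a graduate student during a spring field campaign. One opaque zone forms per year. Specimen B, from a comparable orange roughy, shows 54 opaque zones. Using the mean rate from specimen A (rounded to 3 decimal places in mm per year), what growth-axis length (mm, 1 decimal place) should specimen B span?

1.1 mm

Specimen A: true opaque zone count = 63 − 2 = 61.
A: 1.3 mm over 61 years gives 1.3 / 61 ≈ 0.021 mm/yr.
B's length ≈ 0.021 × 54 = 1.1 mm.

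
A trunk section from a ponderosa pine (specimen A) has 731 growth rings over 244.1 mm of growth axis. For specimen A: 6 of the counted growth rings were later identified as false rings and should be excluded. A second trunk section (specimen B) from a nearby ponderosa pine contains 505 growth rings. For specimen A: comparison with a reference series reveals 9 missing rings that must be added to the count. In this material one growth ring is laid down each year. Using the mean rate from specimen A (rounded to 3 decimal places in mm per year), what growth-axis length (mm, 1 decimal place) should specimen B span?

168.2 mm

Specimen A: true growth ring count = 731 − 6 + 9 = 734.
A: Mean rate = 244.1 mm / 734 years ≈ 0.333 mm/year.
Length of B = 0.333 × 505 = 168.2 mm.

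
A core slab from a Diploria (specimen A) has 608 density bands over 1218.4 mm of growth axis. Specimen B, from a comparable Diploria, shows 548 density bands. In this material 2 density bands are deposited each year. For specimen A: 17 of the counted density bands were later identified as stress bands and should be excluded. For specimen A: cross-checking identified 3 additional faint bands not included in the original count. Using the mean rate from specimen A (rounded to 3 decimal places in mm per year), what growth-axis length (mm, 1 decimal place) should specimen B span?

1123.9 mm

Specimen A: adjusted count: 608 − 17 + 3 = 594 density bands.
Specimen A: with 2 density bands per year, 594 / 2 = 297 years.
A: 1218.4 mm over 297 years gives 1218.4 / 297 ≈ 4.102 mm/yr.
Specimen B: with 2 density bands per year, 548 / 2 = 274 years. For B, 4.102 mm/year × 274 years = 1123.9 mm.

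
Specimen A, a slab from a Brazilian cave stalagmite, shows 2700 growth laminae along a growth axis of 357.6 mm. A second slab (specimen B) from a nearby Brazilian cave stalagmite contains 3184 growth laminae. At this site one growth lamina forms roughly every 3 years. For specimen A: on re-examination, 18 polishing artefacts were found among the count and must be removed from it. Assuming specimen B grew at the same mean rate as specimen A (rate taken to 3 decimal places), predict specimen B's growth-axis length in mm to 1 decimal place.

Specimen A: after corrections the count is 2700 − 18 = 2682 growth laminae.
Specimen A: at 3 years per growth lamina, 2682 × 3 = 8046 years.
A: 357.6 mm over 8046 years gives 357.6 / 8046 ≈ 0.044 mm/year.
Specimen B: multiplying by 3 years per growth lamina: 3184 × 3 = 9552 years. Length of B = 0.044 × 9552 = 420.3 mm.

420.3 mm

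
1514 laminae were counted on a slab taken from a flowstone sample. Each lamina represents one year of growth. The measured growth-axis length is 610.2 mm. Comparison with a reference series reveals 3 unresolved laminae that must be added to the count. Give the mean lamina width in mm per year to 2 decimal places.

After corrections the count is 1514 + 3 = 1517 laminae.
610.2 mm over 1517 years gives 610.2 / 1517 ≈ 0.40 mm per year.

0.40 mm per year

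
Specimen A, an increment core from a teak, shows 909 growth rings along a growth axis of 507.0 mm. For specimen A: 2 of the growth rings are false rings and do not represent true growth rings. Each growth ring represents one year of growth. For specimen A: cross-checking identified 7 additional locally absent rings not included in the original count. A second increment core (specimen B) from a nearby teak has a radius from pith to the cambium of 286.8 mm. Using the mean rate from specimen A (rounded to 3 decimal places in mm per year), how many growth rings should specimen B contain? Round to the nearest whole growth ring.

Specimen A: adjusted count: 909 − 2 + 7 = 914 growth rings.
A: Mean rate = 507.0 mm / 914 years ≈ 0.555 mm/year.
B spans 286.8 / 0.555 = 516.76 years ≈ 517 growth rings.

517 growth rings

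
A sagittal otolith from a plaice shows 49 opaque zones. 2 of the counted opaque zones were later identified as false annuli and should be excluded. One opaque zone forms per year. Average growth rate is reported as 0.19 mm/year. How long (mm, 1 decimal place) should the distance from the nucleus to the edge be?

After corrections the count is 49 − 2 = 47 opaque zones.
Length ≈ 0.19 × 47 = 8.9 mm.

8.9 mm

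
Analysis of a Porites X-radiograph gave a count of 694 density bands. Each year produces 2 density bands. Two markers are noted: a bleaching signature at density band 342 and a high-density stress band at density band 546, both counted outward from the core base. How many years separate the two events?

Separation: 546 − 342 = 204 density bands.
Dividing by 2 density bands per year: 204 / 2 = 102 years.

102 yr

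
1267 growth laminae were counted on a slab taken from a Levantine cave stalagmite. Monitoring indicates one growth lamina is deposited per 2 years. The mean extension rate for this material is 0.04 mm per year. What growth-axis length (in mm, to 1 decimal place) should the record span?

1267 growth laminae at 2 years each span 1267 × 2 = 2534 years.
2534 years at 0.04 mm/year gives 0.04 × 2534 = 101.4 mm.

101.4 mm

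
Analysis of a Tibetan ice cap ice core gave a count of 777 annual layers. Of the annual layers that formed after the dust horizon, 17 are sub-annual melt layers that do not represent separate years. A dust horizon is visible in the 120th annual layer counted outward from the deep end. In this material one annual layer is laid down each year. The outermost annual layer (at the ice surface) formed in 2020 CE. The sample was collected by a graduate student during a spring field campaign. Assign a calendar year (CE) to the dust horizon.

1380 CE

The dust horizon sits at annual layer 120 from the deep end, so 777 − 120 = 657 annual layers formed after it.
Removing the 17 false annual layers leaves 657 − 17 = 640 true annual layers beyond the dust horizon.
Counting back 640 years from 2020 CE places the dust horizon in 2020 − 640 = 1380 CE.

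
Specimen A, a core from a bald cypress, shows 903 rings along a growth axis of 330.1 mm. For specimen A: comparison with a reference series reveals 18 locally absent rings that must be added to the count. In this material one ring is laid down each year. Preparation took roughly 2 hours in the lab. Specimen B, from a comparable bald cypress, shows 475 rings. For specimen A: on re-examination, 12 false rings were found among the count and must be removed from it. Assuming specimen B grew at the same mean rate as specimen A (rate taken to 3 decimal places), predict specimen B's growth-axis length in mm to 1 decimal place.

Specimen A: correcting the raw count gives 903 − 12 + 18 = 909 true rings.
A: Mean rate = 330.1 mm / 909 years ≈ 0.363 mm/year.
For B, 0.363 mm/year × 475 years = 172.4 mm.

172.4 mm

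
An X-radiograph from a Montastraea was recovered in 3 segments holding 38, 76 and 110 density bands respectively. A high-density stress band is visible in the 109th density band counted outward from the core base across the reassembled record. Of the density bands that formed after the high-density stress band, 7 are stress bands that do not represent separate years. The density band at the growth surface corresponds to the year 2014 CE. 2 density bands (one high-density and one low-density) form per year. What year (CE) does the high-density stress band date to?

1960 CE

Total density bands = 38 + 76 + 110 = 224.
224 − 109 = 115 density bands lie beyond the high-density stress band toward the growth surface.
Removing the 7 false density bands leaves 115 − 7 = 108 true density bands beyond the high-density stress band.
With 2 density bands per year, 108 / 2 = 54 years.
2014 − 54 = 1960 CE.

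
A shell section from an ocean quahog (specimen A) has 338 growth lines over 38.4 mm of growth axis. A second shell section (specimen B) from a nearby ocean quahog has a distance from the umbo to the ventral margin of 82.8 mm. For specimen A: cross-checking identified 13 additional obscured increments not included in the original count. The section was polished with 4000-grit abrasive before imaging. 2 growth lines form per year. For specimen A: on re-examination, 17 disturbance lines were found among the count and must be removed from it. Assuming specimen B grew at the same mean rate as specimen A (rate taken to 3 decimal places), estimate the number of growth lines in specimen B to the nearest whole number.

720 growth lines

Specimen A: adjusted count: 338 − 17 + 13 = 334 growth lines.
Specimen A: dividing by 2 growth lines per year: 334 / 2 = 167 years.
A: 38.4 mm over 167 years gives 38.4 / 167 ≈ 0.230 mm/yr.
Specimen B: 82.8 mm / 0.230 mm per year = 360.00 years; at 2 growth lines per year that is 360.00 × 2 ≈ 720 growth lines.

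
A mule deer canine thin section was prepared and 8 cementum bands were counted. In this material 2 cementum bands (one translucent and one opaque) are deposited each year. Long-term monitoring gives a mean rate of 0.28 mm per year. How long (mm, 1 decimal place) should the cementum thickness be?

Dividing by 2 cementum bands per year: 8 / 2 = 4 years.
Length ≈ 0.28 × 4 = 1.1 mm.

1.1 mm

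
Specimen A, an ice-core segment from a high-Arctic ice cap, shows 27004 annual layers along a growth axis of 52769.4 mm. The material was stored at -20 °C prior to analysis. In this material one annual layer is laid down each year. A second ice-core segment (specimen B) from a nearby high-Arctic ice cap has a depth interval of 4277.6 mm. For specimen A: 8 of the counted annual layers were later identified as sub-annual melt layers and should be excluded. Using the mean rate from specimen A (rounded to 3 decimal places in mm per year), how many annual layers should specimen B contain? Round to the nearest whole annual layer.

Specimen A: adjusted count: 27004 − 8 = 26996 annual layers.
A: Extension rate ≈ 52769.4 / 26996 = 1.955 mm/yr.
For B, 4277.6 / 1.955 = 2188.03 years ≈ 2188 annual layers.

2188 annual layers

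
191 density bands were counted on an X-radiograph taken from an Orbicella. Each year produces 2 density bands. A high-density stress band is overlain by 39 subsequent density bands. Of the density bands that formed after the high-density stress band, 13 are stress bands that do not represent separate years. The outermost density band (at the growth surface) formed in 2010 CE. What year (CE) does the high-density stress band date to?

There are 39 density bands younger than the high-density stress band.
39 − 13 false = 26 true density bands after the high-density stress band.
Dividing by 2 density bands per year: 26 / 2 = 13 years.
Counting back 13 years from 2010 CE places the high-density stress band in 2010 − 13 = 1997 CE.

1997 CE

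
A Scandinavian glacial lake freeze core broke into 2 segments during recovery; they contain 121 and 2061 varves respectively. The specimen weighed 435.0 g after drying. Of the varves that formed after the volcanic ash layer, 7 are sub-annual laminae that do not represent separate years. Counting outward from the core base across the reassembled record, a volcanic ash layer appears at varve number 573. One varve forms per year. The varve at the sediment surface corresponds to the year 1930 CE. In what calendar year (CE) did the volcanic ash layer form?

328 CE

Total varves = 121 + 2061 = 2182.
2182 − 573 = 1609 varves lie beyond the volcanic ash layer toward the sediment surface.
Excluding 7 false varves: 1609 − 7 = 1602.
Counting back 1602 years from 1930 CE places the volcanic ash layer in 1930 − 1602 = 328 CE.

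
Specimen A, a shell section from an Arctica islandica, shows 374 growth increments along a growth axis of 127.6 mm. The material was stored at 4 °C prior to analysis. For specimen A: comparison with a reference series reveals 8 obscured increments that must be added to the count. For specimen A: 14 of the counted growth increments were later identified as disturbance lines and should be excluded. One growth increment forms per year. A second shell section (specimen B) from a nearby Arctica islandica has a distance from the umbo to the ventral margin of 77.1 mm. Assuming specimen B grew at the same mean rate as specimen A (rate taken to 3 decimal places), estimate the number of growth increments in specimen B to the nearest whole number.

222 growth increments

Specimen A: adjusted count: 374 − 14 + 8 = 368 growth increments.
A: Extension rate ≈ 127.6 / 368 = 0.347 mm/yr.
Specimen B: 77.1 mm / 0.347 mm per year = 222.19 years ≈ 222 growth increments.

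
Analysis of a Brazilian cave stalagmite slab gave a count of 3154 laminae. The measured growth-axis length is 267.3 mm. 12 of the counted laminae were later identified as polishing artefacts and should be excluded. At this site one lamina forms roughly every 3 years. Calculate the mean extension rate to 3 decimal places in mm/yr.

After corrections the count is 3154 − 12 = 3142 laminae.
At 3 years per lamina, 3142 × 3 = 9426 years.
Mean rate = 267.3 mm / 9426 years ≈ 0.028 mm/yr.

0.028 mm/yr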